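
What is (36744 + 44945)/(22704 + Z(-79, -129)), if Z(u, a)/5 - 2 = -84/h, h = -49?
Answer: 571823/159058 ≈ 3.5951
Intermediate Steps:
Z(u, a) = 130/7 (Z(u, a) = 10 + 5*(-84/(-49)) = 10 + 5*(-84*(-1/49)) = 10 + 5*(12/7) = 10 + 60/7 = 130/7)
(36744 + 44945)/(22704 + Z(-79, -129)) = (36744 + 44945)/(22704 + 130/7) = 81689/(159058/7) = 81689*(7/159058) = 571823/159058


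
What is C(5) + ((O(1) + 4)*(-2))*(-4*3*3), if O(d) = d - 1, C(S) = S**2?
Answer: 313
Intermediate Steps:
O(d) = -1 + d
C(5) + ((O(1) + 4)*(-2))*(-4*3*3) = 5**2 + (((-1 + 1) + 4)*(-2))*(-4*3*3) = 25 + ((0 + 4)*(-2))*(-12*3) = 25 + (4*(-2))*(-36) = 25 - 8*(-36) = 25 + 288 = 313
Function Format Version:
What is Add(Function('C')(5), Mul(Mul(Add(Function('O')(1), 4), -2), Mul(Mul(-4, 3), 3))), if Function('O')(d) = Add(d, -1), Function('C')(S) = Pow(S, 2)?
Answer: 313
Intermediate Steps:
Function('O')(d) = Add(-1, d)
Add(Function('C')(5), Mul(Mul(Add(Function('O')(1), 4), -2), Mul(Mul(-4, 3), 3))) = Add(Pow(5, 2), Mul(Mul(Add(Add(-1, 1), 4), -2), Mul(Mul(-4, 3), 3))) = Add(25, Mul(Mul(Add(0, 4), -2), Mul(-12, 3))) = Add(25, Mul(Mul(4, -2), -36)) = Add(25, Mul(-8, -36)) = Add(25, 288) = 313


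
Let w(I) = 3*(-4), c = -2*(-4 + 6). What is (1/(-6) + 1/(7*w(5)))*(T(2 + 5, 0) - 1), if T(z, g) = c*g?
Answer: 5/28 ≈ 0.17857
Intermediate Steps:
c = -4 (c = -2*2 = -4)
w(I) = -12
T(z, g) = -4*g
(1/(-6) + 1/(7*w(5)))*(T(2 + 5, 0) - 1) = (1/(-6) + 1/(7*(-12)))*(-4*0 - 1) = (1*(-⅙) + (⅐)*(-1/12))*(0 - 1) = (-⅙ - 1/84)*(-1) = -5/28*(-1) = 5/28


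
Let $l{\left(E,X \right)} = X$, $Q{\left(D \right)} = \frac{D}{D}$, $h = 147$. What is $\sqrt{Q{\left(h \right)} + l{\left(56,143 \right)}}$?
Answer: $12$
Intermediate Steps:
$Q{\left(D \right)} = 1$
$\sqrt{Q{\left(h \right)} + l{\left(56,143 \right)}} = \sqrt{1 + 143} = \sqrt{144} = 12$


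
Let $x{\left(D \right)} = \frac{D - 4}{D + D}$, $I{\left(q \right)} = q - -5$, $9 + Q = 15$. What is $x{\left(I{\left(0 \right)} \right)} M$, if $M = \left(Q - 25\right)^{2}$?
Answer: $\frac{361}{10} \approx 36.1$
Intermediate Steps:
$Q = 6$ ($Q = -9 + 15 = 6$)
$I{\left(q \right)} = 5 + q$ ($I{\left(q \right)} = q + 5 = 5 + q$)
$x{\left(D \right)} = \frac{-4 + D}{2 D}$
$M = 361$ ($M = \left(6 - 25\right)^{2} = \left(-19\right)^{2} = 361$)
$x{\left(I{\left(0 \right)} \right)} M = \frac{-4 + \left(5 + 0\right)}{2 \left(5 + 0\right)} 361 = \frac{-4 + 5}{2 \cdot 5} \cdot 361 = \frac{1}{2} \cdot \frac{1}{5} \cdot 1 \cdot 361 = \frac{1}{10} \cdot 361 = \frac{361}{10}$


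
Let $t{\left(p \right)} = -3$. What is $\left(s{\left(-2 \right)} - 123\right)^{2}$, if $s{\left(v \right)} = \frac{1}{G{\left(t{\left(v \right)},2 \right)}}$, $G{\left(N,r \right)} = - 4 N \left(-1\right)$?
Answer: $\frac{2181529}{144} \approx 15150.0$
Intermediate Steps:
$G{\left(N,r \right)} = 4 N$
$s{\left(v \right)} = - \frac{1}{12}$ ($s{\left(v \right)} = \frac{1}{4 \left(-3\right)} = \frac{1}{-12} = - \frac{1}{12}$)
$\left(s{\left(-2 \right)} - 123\right)^{2} = \left(- \frac{1}{12} - 123\right)^{2} = \left(- \frac{1477}{12}\right)^{2} = \frac{2181529}{144}$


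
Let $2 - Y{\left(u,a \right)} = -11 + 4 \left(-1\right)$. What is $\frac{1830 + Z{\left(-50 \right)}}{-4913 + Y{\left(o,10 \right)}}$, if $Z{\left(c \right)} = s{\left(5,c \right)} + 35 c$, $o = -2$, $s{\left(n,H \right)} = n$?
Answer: $- \frac{5}{288} \approx -0.017361$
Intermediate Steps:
$Z{\left(c \right)} = 5 + 35 c$
$Y{\left(u,a \right)} = 17$ ($Y{\left(u,a \right)} = 2 - \left(-11 + 4 \left(-1\right)\right) = 2 - \left(-11 - 4\right) = 2 - -15 = 2 + 15 = 17$)
$\frac{1830 + Z{\left(-50 \right)}}{-4913 + Y{\left(o,10 \right)}} = \frac{1830 + \left(5 + 35 \left(-50\right)\right)}{-4913 + 17} = \frac{1830 + \left(5 - 1750\right)}{-4896} = \left(1830 - 1745\right) \left(- \frac{1}{4896}\right) = 85 \left(- \frac{1}{4896}\right) = - \frac{5}{288}$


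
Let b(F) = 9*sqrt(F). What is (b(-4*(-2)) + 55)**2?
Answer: 3673 + 1980*sqrt(2) ≈ 6473.1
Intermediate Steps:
(b(-4*(-2)) + 55)**2 = (9*sqrt(-4*(-2)) + 55)**2 = (9*sqrt(8) + 55)**2 = (9*(2*sqrt(2)) + 55)**2 = (18*sqrt(2) + 55)**2 = (55 + 18*sqrt(2))**2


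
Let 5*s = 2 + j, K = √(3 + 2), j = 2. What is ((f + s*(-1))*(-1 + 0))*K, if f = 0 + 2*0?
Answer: 4*√5/5 ≈ 1.7889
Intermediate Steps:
f = 0 (f = 0 + 0 = 0)
K = √5 ≈ 2.2361
s = ⅘ (s = (2 + 2)/5 = (⅕)*4 = ⅘ ≈ 0.80000)
((f + s*(-1))*(-1 + 0))*K = ((0 + (⅘)*(-1))*(-1 + 0))*√5 = ((0 - ⅘)*(-1))*√5 = (-⅘*(-1))*√5 = 4*√5/5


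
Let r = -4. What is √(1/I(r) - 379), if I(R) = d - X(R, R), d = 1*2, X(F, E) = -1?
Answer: 4*I*√213/3 ≈ 19.459*I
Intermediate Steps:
d = 2
I(R) = 3 (I(R) = 2 - 1*(-1) = 2 + 1 = 3)
√(1/I(r) - 379) = √(1/3 - 379) = √(⅓ - 379) = √(-1136/3) = 4*I*√213/3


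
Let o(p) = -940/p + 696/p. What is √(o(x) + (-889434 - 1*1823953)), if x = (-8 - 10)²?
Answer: 2*I*√54946102/9 ≈ 1647.2*I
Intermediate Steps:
x = 324 (x = (-18)² = 324)
o(p) = -244/p
√(o(x) + (-889434 - 1*1823953)) = √(-244/324 + (-889434 - 1*1823953)) = √(-244*1/324 + (-889434 - 1823953)) = √(-61/81 - 2713387) = √(-219784408/81) = 2*I*√54946102/9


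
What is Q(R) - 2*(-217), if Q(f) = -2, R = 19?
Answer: 432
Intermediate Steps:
Q(R) - 2*(-217) = -2 - 2*(-217) = -2 + 434 = 432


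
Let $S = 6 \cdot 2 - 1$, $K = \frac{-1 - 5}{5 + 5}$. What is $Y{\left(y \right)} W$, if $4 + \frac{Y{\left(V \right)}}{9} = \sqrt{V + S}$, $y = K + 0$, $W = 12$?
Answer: $-432 + \frac{216 \sqrt{65}}{5} \approx -83.71$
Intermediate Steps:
$K = - \frac{3}{5}$ ($K = - \frac{6}{10} = \left(-6\right) \frac{1}{10} = - \frac{3}{5} \approx -0.6$)
$y = - \frac{3}{5}$ ($y = - \frac{3}{5} + 0 = - \frac{3}{5} \approx -0.6$)
$S = 11$ ($S = 12 - 1 = 11$)
$Y{\left(V \right)} = -36 + 9 \sqrt{11 + V}$ ($Y{\left(V \right)} = -36 + 9 \sqrt{V + 11} = -36 + 9 \sqrt{11 + V}$)
$Y{\left(y \right)} W = \left(-36 + 9 \sqrt{11 - \frac{3}{5}}\right) 12 = \left(-36 + 9 \sqrt{\frac{52}{5}}\right) 12 = \left(-36 + 9 \frac{2 \sqrt{65}}{5}\right) 12 = \left(-36 + \frac{18 \sqrt{65}}{5}\right) 12 = -432 + \frac{216 \sqrt{65}}{5}$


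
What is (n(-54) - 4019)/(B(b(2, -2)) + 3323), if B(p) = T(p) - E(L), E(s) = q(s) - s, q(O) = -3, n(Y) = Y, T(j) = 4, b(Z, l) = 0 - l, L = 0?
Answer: -4073/3330 ≈ -1.2231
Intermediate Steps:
b(Z, l) = -l
E(s) = -3 - s
B(p) = 7 (B(p) = 4 - (-3 - 1*0) = 4 - (-3 + 0) = 4 - 1*(-3) = 4 + 3 = 7)
(n(-54) - 4019)/(B(b(2, -2)) + 3323) = (-54 - 4019)/(7 + 3323) = -4073/3330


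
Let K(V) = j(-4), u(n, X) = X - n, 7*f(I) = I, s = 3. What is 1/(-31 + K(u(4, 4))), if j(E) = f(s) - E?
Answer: -7/186 ≈ -0.037634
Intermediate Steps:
f(I) = I/7
j(E) = 3/7 - E (j(E) = (⅐)*3 - E = 3/7 - E)
K(V) = 31/7 (K(V) = 3/7 - 1*(-4) = 3/7 + 4 = 31/7)
1/(-31 + K(u(4, 4))) = 1/(-31 + 31/7) = 1/(-186/7) = -7/186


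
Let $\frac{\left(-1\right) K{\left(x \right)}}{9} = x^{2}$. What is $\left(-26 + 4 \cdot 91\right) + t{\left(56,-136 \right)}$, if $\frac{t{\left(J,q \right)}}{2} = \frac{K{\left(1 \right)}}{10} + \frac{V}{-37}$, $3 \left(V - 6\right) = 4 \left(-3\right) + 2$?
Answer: $\frac{186511}{555} \approx 336.06$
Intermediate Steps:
$K{\left(x \right)} = - 9 x^{2}$
$V = \frac{8}{3}$ ($V = 6 + \frac{4 \left(-3\right) + 2}{3} = 6 + \frac{-12 + 2}{3} = 6 + \frac{1}{3} \left(-10\right) = 6 - \frac{10}{3} = \frac{8}{3} \approx 2.6667$)
$t{\left(J,q \right)} = - \frac{1079}{555}$ ($t{\left(J,q \right)} = 2 \left(\frac{\left(-9\right) 1^{2}}{10} + \frac{8}{3 \left(-37\right)}\right) = 2 \left(\left(-9\right) 1 \cdot \frac{1}{10} + \frac{8}{3} \left(- \frac{1}{37}\right)\right) = 2 \left(\left(-9\right) \frac{1}{10} - \frac{8}{111}\right) = 2 \left(- \frac{9}{10} - \frac{8}{111}\right) = 2 \left(- \frac{1079}{1110}\right) = - \frac{1079}{555}$)
$\left(-26 + 4 \cdot 91\right) + t{\left(56,-136 \right)} = \left(-26 + 4 \cdot 91\right) - \frac{1079}{555} = \left(-26 + 364\right) - \frac{1079}{555} = 338 - \frac{1079}{555} = \frac{186511}{555}$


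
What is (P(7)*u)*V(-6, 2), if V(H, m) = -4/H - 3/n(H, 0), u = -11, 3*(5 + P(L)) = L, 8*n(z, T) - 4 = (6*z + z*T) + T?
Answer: 374/9 ≈ 41.556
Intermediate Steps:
n(z, T) = ½ + T/8 + 3*z/4 + T*z/8 (n(z, T) = ½ + ((6*z + z*T) + T)/8 = ½ + ((6*z + T*z) + T)/8 = ½ + (T + 6*z + T*z)/8 = ½ + (T/8 + 3*z/4 + T*z/8) = ½ + T/8 + 3*z/4 + T*z/8)
P(L) = -5 + L/3
V(H, m) = -4/H - 3/(½ + 3*H/4) (V(H, m) = -4/H - 3/(½ + (⅛)*0 + 3*H/4 + (⅛)*0*H) = -4/H - 3/(½ + 0 + 3*H/4 + 0) = -4/H - 3/(½ + 3*H/4))
(P(7)*u)*V(-6, 2) = ((-5 + (⅓)*7)*(-11))*(8*(-1 - 3*(-6))/(-6*(2 + 3*(-6)))) = ((-5 + 7/3)*(-11))*(8*(-⅙)*(-1 + 18)/(2 - 18)) = (-8/3*(-11))*(8*(-⅙)*17/(-16)) = 88*(8*(-⅙)*(-1/16)*17)/3 = (88/3)*(17/12) = 374/9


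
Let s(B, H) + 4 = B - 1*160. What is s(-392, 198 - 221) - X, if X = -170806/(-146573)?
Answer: -81665394/146573 ≈ -557.17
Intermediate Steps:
s(B, H) = -164 + B (s(B, H) = -4 + (B - 1*160) = -4 + (B - 160) = -4 + (-160 + B) = -164 + B)
X = 170806/146573 (X = -170806*(-1/146573) = 170806/146573 ≈ 1.1653)
s(-392, 198 - 221) - X = (-164 - 392) - 1*170806/146573 = -556 - 170806/146573 = -81665394/146573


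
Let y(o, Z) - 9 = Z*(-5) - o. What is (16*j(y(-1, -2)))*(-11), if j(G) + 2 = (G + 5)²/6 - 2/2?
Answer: -53416/3 ≈ -17805.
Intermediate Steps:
y(o, Z) = 9 - o - 5*Z (y(o, Z) = 9 + (Z*(-5) - o) = 9 + (-5*Z - o) = 9 + (-o - 5*Z) = 9 - o - 5*Z)
j(G) = -3 + (5 + G)²/6 (j(G) = -2 + ((G + 5)²/6 - 2/2) = -2 + ((5 + G)²*(⅙) - 2*½) = -2 + ((5 + G)²/6 - 1) = -2 + (-1 + (5 + G)²/6) = -3 + (5 + G)²/6)
(16*j(y(-1, -2)))*(-11) = (16*(-3 + (5 + (9 - 1*(-1) - 5*(-2)))²/6))*(-11) = (16*(-3 + (5 + (9 + 1 + 10))²/6))*(-11) = (16*(-3 + (5 + 20)²/6))*(-11) = (16*(-3 + (⅙)*25²))*(-11) = (16*(-3 + (⅙)*625))*(-11) = (16*(-3 + 625/6))*(-11) = (16*(607/6))*(-11) = (4856/3)*(-11) = -53416/3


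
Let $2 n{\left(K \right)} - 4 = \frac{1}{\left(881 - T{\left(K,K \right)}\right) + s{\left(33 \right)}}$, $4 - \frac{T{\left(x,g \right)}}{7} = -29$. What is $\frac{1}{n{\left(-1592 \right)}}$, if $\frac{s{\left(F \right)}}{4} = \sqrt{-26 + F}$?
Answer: $\frac{3380404}{6763409} + \frac{8 \sqrt{7}}{6763409} \approx 0.49981$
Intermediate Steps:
$T{\left(x,g \right)} = 231$ ($T{\left(x,g \right)} = 28 - -203 = 28 + 203 = 231$)
$s{\left(F \right)} = 4 \sqrt{-26 + F}$
$n{\left(K \right)} = 2 + \frac{1}{2 \left(650 + 4 \sqrt{7}\right)}$ ($n{\left(K \right)} = 2 + \frac{1}{2 \left(\left(881 - 231\right) + 4 \sqrt{-26 + 33}\right)} = 2 + \frac{1}{2 \left(\left(881 - 231\right) + 4 \sqrt{7}\right)} = 2 + \frac{1}{2 \left(650 + 4 \sqrt{7}\right)}$)
$\frac{1}{n{\left(-1592 \right)}} = \frac{1}{\frac{845101}{422388} - \frac{\sqrt{7}}{211194}}$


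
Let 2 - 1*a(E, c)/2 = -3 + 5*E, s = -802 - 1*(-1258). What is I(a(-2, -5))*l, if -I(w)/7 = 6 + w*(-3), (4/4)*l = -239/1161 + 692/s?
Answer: 5671162/7353 ≈ 771.27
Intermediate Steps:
s = 456 (s = -802 + 1258 = 456)
a(E, c) = 10 - 10*E (a(E, c) = 4 - 2*(-3 + 5*E) = 4 + (6 - 10*E) = 10 - 10*E)
l = 57869/44118 (l = -239/1161 + 692/456 = -239*1/1161 + 692*(1/456) = -239/1161 + 173/114 = 57869/44118 ≈ 1.3117)
I(w) = -42 + 21*w (I(w) = -7*(6 + w*(-3)) = -7*(6 - 3*w) = -42 + 21*w)
I(a(-2, -5))*l = (-42 + 21*(10 - 10*(-2)))*(57869/44118) = (-42 + 21*(10 + 20))*(57869/44118) = (-42 + 21*30)*(57869/44118) = (-42 + 630)*(57869/44118) = 588*(57869/44118) = 5671162/7353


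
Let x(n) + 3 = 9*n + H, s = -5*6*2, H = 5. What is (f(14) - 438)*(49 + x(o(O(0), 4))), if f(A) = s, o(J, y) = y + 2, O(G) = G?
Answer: -52290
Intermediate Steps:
s = -60 (s = -30*2 = -60)
o(J, y) = 2 + y
f(A) = -60
x(n) = 2 + 9*n (x(n) = -3 + (9*n + 5) = -3 + (5 + 9*n) = 2 + 9*n)
(f(14) - 438)*(49 + x(o(O(0), 4))) = (-60 - 438)*(49 + (2 + 9*(2 + 4))) = -498*(49 + (2 + 9*6)) = -498*(49 + (2 + 54)) = -498*(49 + 56) = -498*105 = -52290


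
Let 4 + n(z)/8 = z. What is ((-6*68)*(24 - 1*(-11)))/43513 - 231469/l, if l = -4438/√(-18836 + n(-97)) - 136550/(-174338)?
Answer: 147*(-18790149640*√4911 + 29331009298316609*I)/(43513*(-335298525*I + 193428011*√4911)) ≈ -181.04 + 7305.6*I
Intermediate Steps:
n(z) = -32 + 8*z
l = 68275/87169 + 2219*I*√4911/4911 (l = -4438/√(-18836 + (-32 + 8*(-97))) - 136550/(-174338) = -4438/√(-18836 + (-32 - 776)) - 136550*(-1/174338) = -4438/√(-18836 - 808) + 68275/87169 = -4438*(-I*√4911/9822) + 68275/87169 = -(-2219)*I*√4911/4911 + 68275/87169 = 2219*I*√4911/4911 + 68275/87169 = 68275/87169 + 2219*I*√4911/4911 ≈ 0.78325 + 31.664*I)
((-6*68)*(24 - 1*(-11)))/43513 - 231469/l = ((-6*68)*(24 - 1*(-11)))/43513 - 231469/(68275/87169 + 2219*I*√4911/4911) = -408*(24 + 11)*(1/43513) - 231469/(68275/87169 + 2219*I*√4911/4911) = -408*35*(1/43513) - 231469/(68275/87169 + 2219*I*√4911/4911) = -14280*1/43513 - 231469/(68275/87169 + 2219*I*√4911/4911) = -14280/43513 - 231469/(68275/87169 + 2219*I*√4911/4911)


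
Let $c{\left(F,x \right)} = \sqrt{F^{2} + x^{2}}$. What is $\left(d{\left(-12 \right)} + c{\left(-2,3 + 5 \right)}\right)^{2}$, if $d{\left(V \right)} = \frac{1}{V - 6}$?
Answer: $\frac{22033}{324} - \frac{2 \sqrt{17}}{9} \approx 67.087$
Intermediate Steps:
$d{\left(V \right)} = \frac{1}{-6 + V}$
$\left(d{\left(-12 \right)} + c{\left(-2,3 + 5 \right)}\right)^{2} = \left(\frac{1}{-6 - 12} + \sqrt{\left(-2\right)^{2} + \left(3 + 5\right)^{2}}\right)^{2} = \left(\frac{1}{-18} + \sqrt{4 + 8^{2}}\right)^{2} = \left(- \frac{1}{18} + \sqrt{4 + 64}\right)^{2} = \left(- \frac{1}{18} + \sqrt{68}\right)^{2} = \left(- \frac{1}{18} + 2 \sqrt{17}\right)^{2}$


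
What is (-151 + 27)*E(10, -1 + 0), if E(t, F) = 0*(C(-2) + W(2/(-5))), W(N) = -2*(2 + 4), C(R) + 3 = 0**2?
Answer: 0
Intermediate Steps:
C(R) = -3 (C(R) = -3 + 0**2 = -3 + 0 = -3)
W(N) = -12 (W(N) = -2*6 = -12)
E(t, F) = 0 (E(t, F) = 0*(-3 - 12) = 0*(-15) = 0)
(-151 + 27)*E(10, -1 + 0) = (-151 + 27)*0 = -124*0 = 0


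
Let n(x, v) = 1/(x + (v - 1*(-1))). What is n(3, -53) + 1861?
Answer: 91188/49 ≈ 1861.0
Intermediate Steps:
n(x, v) = 1/(1 + v + x) (n(x, v) = 1/(x + (v + 1)) = 1/(x + (1 + v)) = 1/(1 + v + x))
n(3, -53) + 1861 = 1/(1 - 53 + 3) + 1861 = 1/(-49) + 1861 = -1/49 + 1861 = 91188/49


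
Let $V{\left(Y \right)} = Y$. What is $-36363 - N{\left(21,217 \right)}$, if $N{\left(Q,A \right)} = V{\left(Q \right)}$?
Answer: $-36384$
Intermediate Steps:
$N{\left(Q,A \right)} = Q$
$-36363 - N{\left(21,217 \right)} = -36363 - 21 = -36384$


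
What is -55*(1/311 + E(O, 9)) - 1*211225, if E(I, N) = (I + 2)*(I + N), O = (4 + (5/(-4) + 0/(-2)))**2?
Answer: -17510425905/79616 ≈ -2.1994e+5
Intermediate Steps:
O = 121/16 (O = (4 + (5*(-1/4) + 0*(-1/2)))**2 = (4 + (-5/4 + 0))**2 = (4 - 5/4)**2 = (11/4)**2 = 121/16 ≈ 7.5625)
E(I, N) = (2 + I)*(I + N)
-55*(1/311 + E(O, 9)) - 1*211225 = -55*(1/311 + ((121/16)**2 + 2*(121/16) + 2*9 + (121/16)*9)) - 1*211225 = -55*(1/311 + (14641/256 + 121/8 + 18 + 1089/16)) - 211225 = -55*(1/311 + 40545/256) - 211225 = -55*12609751/79616 - 211225 = -693536305/79616 - 211225 = -17510425905/79616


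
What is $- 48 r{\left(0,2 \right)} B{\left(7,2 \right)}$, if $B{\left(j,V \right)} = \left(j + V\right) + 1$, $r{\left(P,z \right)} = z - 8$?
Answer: $2880$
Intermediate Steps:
$r{\left(P,z \right)} = -8 + z$
$B{\left(j,V \right)} = 1 + V + j$ ($B{\left(j,V \right)} = \left(V + j\right) + 1 = 1 + V + j$)
$- 48 r{\left(0,2 \right)} B{\left(7,2 \right)} = - 48 \left(-8 + 2\right) \left(1 + 2 + 7\right) = \left(-48\right) \left(-6\right) 10 = 288 \cdot 10 = 2880$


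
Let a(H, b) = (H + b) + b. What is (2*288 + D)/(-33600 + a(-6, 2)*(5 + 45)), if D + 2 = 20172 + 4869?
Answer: -5123/6740 ≈ -0.76009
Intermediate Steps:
a(H, b) = H + 2*b
D = 25039 (D = -2 + (20172 + 4869) = -2 + 25041 = 25039)
(2*288 + D)/(-33600 + a(-6, 2)*(5 + 45)) = (2*288 + 25039)/(-33600 + (-6 + 2*2)*(5 + 45)) = (576 + 25039)/(-33600 + (-6 + 4)*50) = 25615/(-33600 - 2*50) = 25615/(-33600 - 100) = 25615/(-33700) = 25615*(-1/33700) = -5123/6740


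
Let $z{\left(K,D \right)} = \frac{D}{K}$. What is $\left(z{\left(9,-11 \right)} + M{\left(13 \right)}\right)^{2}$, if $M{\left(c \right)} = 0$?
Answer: $\frac{121}{81} \approx 1.4938$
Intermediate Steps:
$\left(z{\left(9,-11 \right)} + M{\left(13 \right)}\right)^{2} = \left(- \frac{11}{9} + 0\right)^{2} = \left(- \frac{11}{9}\right)^{2} = \frac{121}{81}$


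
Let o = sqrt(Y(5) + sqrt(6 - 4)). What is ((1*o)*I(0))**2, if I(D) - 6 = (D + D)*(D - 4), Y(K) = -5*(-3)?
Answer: 540 + 36*sqrt(2) ≈ 590.91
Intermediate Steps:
Y(K) = 15
I(D) = 6 + 2*D*(-4 + D) (I(D) = 6 + (D + D)*(D - 4) = 6 + (2*D)*(-4 + D) = 6 + 2*D*(-4 + D))
o = sqrt(15 + sqrt(2)) (o = sqrt(15 + sqrt(6 - 4)) = sqrt(15 + sqrt(2)) ≈ 4.0514)
((1*o)*I(0))**2 = ((1*sqrt(15 + sqrt(2)))*(6 - 8*0 + 2*0**2))**2 = (sqrt(15 + sqrt(2))*(6 + 0 + 2*0))**2 = (sqrt(15 + sqrt(2))*(6 + 0 + 0))**2 = (sqrt(15 + sqrt(2))*6)**2 = (6*sqrt(15 + sqrt(2)))**2 = 540 + 36*sqrt(2)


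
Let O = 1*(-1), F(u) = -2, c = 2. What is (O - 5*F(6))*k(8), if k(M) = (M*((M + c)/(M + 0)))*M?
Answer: 720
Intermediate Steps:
k(M) = M*(2 + M) (k(M) = (M*((M + 2)/(M + 0)))*M = (M*((2 + M)/M))*M = (2 + M)*M = M*(2 + M))
O = -1
(O - 5*F(6))*k(8) = (-1 - 5*(-2))*(8*(2 + 8)) = (-1 + 10)*(8*10) = 9*80 = 720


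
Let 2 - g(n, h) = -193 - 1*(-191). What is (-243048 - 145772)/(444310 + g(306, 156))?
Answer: -194410/222157 ≈ -0.87510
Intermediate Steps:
g(n, h) = 4 (g(n, h) = 2 - (-193 - 1*(-191)) = 2 - (-193 + 191) = 2 - 1*(-2) = 2 + 2 = 4)
(-243048 - 145772)/(444310 + g(306, 156)) = (-243048 - 145772)/(444310 + 4) = -388820/444314 = -388820*1/444314 = -194410/222157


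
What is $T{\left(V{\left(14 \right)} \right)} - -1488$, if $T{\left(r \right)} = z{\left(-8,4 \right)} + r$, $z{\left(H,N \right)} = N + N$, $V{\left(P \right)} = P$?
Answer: $1510$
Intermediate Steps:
$z{\left(H,N \right)} = 2 N$
$T{\left(r \right)} = 8 + r$ ($T{\left(r \right)} = 2 \cdot 4 + r = 8 + r$)
$T{\left(V{\left(14 \right)} \right)} - -1488 = \left(8 + 14\right) - -1488 = 22 + 1488 = 1510$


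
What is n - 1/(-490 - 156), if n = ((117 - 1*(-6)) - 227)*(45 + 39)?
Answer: -5643455/646 ≈ -8736.0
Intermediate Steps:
n = -8736 (n = ((117 + 6) - 227)*84 = (123 - 227)*84 = -104*84 = -8736)
n - 1/(-490 - 156) = -8736 - 1/(-490 - 156) = -8736 - 1/(-646) = -8736 - 1*(-1/646) = -8736 + 1/646 = -5643455/646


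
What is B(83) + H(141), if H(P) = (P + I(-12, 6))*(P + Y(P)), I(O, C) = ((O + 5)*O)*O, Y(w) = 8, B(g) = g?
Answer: -129100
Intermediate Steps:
I(O, C) = O²*(5 + O) (I(O, C) = ((5 + O)*O)*O = (O*(5 + O))*O = O²*(5 + O))
H(P) = (-1008 + P)*(8 + P) (H(P) = (P + (-12)²*(5 - 12))*(P + 8) = (P + 144*(-7))*(8 + P) = (P - 1008)*(8 + P) = (-1008 + P)*(8 + P))
B(83) + H(141) = 83 + (-8064 + 141² - 1000*141) = 83 + (-8064 + 19881 - 141000) = 83 - 129183 = -129100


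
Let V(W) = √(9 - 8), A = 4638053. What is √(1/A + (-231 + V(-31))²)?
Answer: √1137960234874434153/4638053 ≈ 230.00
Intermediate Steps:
V(W) = 1 (V(W) = √1 = 1)
√(1/A + (-231 + V(-31))²) = √(1/4638053 + (-231 + 1)²) = √(1/4638053 + (-230)²) = √(1/4638053 + 52900) = √(245353003701/4638053) = √1137960234874434153/4638053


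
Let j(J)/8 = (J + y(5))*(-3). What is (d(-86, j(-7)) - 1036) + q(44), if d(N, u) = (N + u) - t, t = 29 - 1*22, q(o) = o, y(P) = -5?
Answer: -797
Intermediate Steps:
t = 7 (t = 29 - 22 = 7)
j(J) = 120 - 24*J (j(J) = 8*((J - 5)*(-3)) = 8*((-5 + J)*(-3)) = 8*(15 - 3*J) = 120 - 24*J)
d(N, u) = -7 + N + u (d(N, u) = (N + u) - 1*7 = (N + u) - 7 = -7 + N + u)
(d(-86, j(-7)) - 1036) + q(44) = ((-7 - 86 + (120 - 24*(-7))) - 1036) + 44 = ((-7 - 86 + (120 + 168)) - 1036) + 44 = ((-7 - 86 + 288) - 1036) + 44 = (195 - 1036) + 44 = -841 + 44 = -797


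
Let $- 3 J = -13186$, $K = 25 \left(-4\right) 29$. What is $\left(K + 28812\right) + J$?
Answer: $\frac{90922}{3} \approx 30307.0$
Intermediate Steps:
$K = -2900$ ($K = \left(-100\right) 29 = -2900$)
$J = \frac{13186}{3}$ ($J = \left(- \frac{1}{3}\right) \left(-13186\right) = \frac{13186}{3} \approx 4395.3$)
$\left(K + 28812\right) + J = \left(-2900 + 28812\right) + \frac{13186}{3} = 25912 + \frac{13186}{3} = \frac{90922}{3}$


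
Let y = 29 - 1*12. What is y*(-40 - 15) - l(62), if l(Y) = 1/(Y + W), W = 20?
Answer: -76671/82 ≈ -935.01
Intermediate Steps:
y = 17 (y = 29 - 12 = 17)
l(Y) = 1/(20 + Y) (l(Y) = 1/(Y + 20) = 1/(20 + Y))
y*(-40 - 15) - l(62) = 17*(-40 - 15) - 1/(20 + 62) = 17*(-55) - 1/82 = -935 - 1*1/82 = -935 - 1/82 = -76671/82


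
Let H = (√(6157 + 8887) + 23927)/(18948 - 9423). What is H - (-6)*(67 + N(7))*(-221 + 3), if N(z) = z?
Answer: -921919873/9525 + 2*√3761/9525 ≈ -96790.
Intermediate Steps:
H = 23927/9525 + 2*√3761/9525 (H = (√15044 + 23927)/9525 = (2*√3761 + 23927)*(1/9525) = (23927 + 2*√3761)*(1/9525) = 23927/9525 + 2*√3761/9525 ≈ 2.5249)
H - (-6)*(67 + N(7))*(-221 + 3) = (23927/9525 + 2*√3761/9525) - (-6)*(67 + 7)*(-221 + 3) = (23927/9525 + 2*√3761/9525) - (-6)*74*(-218) = (23927/9525 + 2*√3761/9525) - (-6)*(-16132) = (23927/9525 + 2*√3761/9525) - 1*96792 = (23927/9525 + 2*√3761/9525) - 96792 = -921919873/9525 + 2*√3761/9525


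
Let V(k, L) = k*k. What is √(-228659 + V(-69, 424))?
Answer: I*√223898 ≈ 473.18*I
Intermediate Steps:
V(k, L) = k²
√(-228659 + V(-69, 424)) = √(-228659 + (-69)²) = √(-228659 + 4761) = √(-223898) = I*√223898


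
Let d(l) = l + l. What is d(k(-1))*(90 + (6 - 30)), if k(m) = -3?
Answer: -396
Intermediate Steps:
d(l) = 2*l
d(k(-1))*(90 + (6 - 30)) = (2*(-3))*(90 + (6 - 30)) = -6*(90 - 24) = -6*66 = -396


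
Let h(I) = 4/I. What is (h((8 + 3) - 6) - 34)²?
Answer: 27556/25 ≈ 1102.2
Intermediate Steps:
(h((8 + 3) - 6) - 34)² = (4/((8 + 3) - 6) - 34)² = (4/(11 - 6) - 34)² = (4/5 - 34)² = (4*(⅕) - 34)² = (⅘ - 34)² = (-166/5)² = 27556/25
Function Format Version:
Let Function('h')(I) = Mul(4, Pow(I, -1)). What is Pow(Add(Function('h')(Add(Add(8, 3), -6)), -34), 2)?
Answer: Rational(27556, 25) ≈ 1102.2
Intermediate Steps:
Pow(Add(Function('h')(Add(Add(8, 3), -6)), -34), 2) = Pow(Add(Mul(4, Pow(Add(Add(8, 3), -6), -1)), -34), 2) = Pow(Add(Mul(4, Pow(Add(11, -6), -1)), -34), 2) = Pow(Add(Mul(4, Pow(5, -1)), -34), 2) = Pow(Add(Mul(4, Rational(1, 5)), -34), 2) = Pow(Add(Rational(4, 5), -34), 2) = Pow(Rational(-166, 5), 2) = Rational(27556, 25)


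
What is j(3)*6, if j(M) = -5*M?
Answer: -90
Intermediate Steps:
j(3)*6 = -5*3*6 = -15*6 = -90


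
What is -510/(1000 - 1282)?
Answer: 85/47 ≈ 1.8085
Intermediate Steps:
-510/(1000 - 1282) = -510/(-282) = -510*(-1/282) = 85/47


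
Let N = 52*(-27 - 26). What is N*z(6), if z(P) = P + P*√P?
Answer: -16536 - 16536*√6 ≈ -57041.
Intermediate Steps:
z(P) = P + P^(3/2)
N = -2756 (N = 52*(-53) = -2756)
N*z(6) = -2756*(6 + 6^(3/2)) = -2756*(6 + 6*√6) = -16536 - 16536*√6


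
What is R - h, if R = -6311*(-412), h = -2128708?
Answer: 4728840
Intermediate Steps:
R = 2600132
R - h = 2600132 - 1*(-2128708) = 2600132 + 2128708 = 4728840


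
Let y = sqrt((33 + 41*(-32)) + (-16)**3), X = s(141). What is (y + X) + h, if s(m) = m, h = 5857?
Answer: 5998 + 5*I*sqrt(215) ≈ 5998.0 + 73.314*I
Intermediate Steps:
X = 141
y = 5*I*sqrt(215) (y = sqrt((33 - 1312) - 4096) = sqrt(-1279 - 4096) = sqrt(-5375) = 5*I*sqrt(215) ≈ 73.314*I)
(y + X) + h = (5*I*sqrt(215) + 141) + 5857 = (141 + 5*I*sqrt(215)) + 5857 = 5998 + 5*I*sqrt(215)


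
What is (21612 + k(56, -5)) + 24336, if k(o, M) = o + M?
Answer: 45999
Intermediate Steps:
k(o, M) = M + o
(21612 + k(56, -5)) + 24336 = (21612 + (-5 + 56)) + 24336 = (21612 + 51) + 24336 = 21663 + 24336 = 45999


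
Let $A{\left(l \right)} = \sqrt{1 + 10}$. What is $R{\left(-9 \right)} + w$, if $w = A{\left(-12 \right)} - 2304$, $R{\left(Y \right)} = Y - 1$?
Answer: $-2314 + \sqrt{11} \approx -2310.7$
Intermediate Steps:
$A{\left(l \right)} = \sqrt{11}$
$R{\left(Y \right)} = -1 + Y$
$w = -2304 + \sqrt{11}$ ($w = \sqrt{11} - 2304 = -2304 + \sqrt{11} \approx -2300.7$)
$R{\left(-9 \right)} + w = \left(-1 - 9\right) - \left(2304 - \sqrt{11}\right) = -10 - \left(2304 - \sqrt{11}\right) = -2314 + \sqrt{11}$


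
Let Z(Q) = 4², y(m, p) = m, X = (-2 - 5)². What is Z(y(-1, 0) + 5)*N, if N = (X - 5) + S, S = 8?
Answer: 832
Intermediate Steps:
X = 49 (X = (-7)² = 49)
Z(Q) = 16
N = 52 (N = (49 - 5) + 8 = 44 + 8 = 52)
Z(y(-1, 0) + 5)*N = 16*52 = 832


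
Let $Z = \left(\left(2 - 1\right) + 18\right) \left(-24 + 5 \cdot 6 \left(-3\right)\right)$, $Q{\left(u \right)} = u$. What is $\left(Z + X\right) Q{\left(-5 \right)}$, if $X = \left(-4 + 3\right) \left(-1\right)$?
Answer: $10825$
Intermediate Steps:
$Z = -2166$ ($Z = \left(\left(2 - 1\right) + 18\right) \left(-24 + 30 \left(-3\right)\right) = \left(1 + 18\right) \left(-24 - 90\right) = 19 \left(-114\right) = -2166$)
$X = 1$ ($X = \left(-1\right) \left(-1\right) = 1$)
$\left(Z + X\right) Q{\left(-5 \right)} = \left(-2166 + 1\right) \left(-5\right) = \left(-2165\right) \left(-5\right) = 10825$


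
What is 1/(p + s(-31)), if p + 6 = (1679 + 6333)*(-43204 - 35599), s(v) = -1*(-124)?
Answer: -1/631369518 ≈ -1.5839e-9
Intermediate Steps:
s(v) = 124
p = -631369642 (p = -6 + (1679 + 6333)*(-43204 - 35599) = -6 + 8012*(-78803) = -6 - 631369636 = -631369642)
1/(p + s(-31)) = 1/(-631369642 + 124) = 1/(-631369518) = -1/631369518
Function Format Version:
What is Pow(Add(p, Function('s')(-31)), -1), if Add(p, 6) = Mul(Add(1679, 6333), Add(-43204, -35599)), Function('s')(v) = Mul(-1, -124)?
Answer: Rational(-1, 631369518) ≈ -1.5839e-9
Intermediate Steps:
Function('s')(v) = 124
p = -631369642 (p = Add(-6, Mul(Add(1679, 6333), Add(-43204, -35599))) = Add(-6, Mul(8012, -78803)) = Add(-6, -631369636) = -631369642)
Pow(Add(p, Function('s')(-31)), -1) = Pow(Add(-631369642, 124), -1) = Pow(-631369518, -1) = Rational(-1, 631369518)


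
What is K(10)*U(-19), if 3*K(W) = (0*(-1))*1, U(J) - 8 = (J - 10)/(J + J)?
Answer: 0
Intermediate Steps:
U(J) = 8 + (-10 + J)/(2*J) (U(J) = 8 + (J - 10)/(J + J) = 8 + (-10 + J)/((2*J)) = 8 + (-10 + J)*(1/(2*J)) = 8 + (-10 + J)/(2*J))
K(W) = 0 (K(W) = ((0*(-1))*1)/3 = (0*1)/3 = (1/3)*0 = 0)
K(10)*U(-19) = 0*(17/2 - 5/(-19)) = 0*(17/2 - 5*(-1/19)) = 0*(17/2 + 5/19) = 0*(333/38) = 0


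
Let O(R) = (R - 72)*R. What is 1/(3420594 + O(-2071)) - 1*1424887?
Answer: -11197826436588/7858747 ≈ -1.4249e+6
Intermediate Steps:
O(R) = R*(-72 + R) (O(R) = (-72 + R)*R = R*(-72 + R))
1/(3420594 + O(-2071)) - 1*1424887 = 1/(3420594 - 2071*(-72 - 2071)) - 1*1424887 = 1/(3420594 - 2071*(-2143)) - 1424887 = 1/(3420594 + 4438153) - 1424887 = 1/7858747 - 1424887 = -11197826436588/7858747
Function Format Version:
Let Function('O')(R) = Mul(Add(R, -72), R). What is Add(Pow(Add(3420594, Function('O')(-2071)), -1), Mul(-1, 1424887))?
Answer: Rational(-11197826436588, 7858747) ≈ -1.4249e+6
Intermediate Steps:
Function('O')(R) = Mul(R, Add(-72, R)) (Function('O')(R) = Mul(Add(-72, R), R) = Mul(R, Add(-72, R)))
Add(Pow(Add(3420594, Function('O')(-2071)), -1), Mul(-1, 1424887)) = Add(Pow(Add(3420594, Mul(-2071, Add(-72, -2071))), -1), Mul(-1, 1424887)) = Add(Pow(Add(3420594, Mul(-2071, -2143)), -1), -1424887) = Add(Pow(Add(3420594, 4438153), -1), -1424887) = Add(Pow(7858747, -1), -1424887) = Add(Rational(1, 7858747), -1424887) = Rational(-11197826436588, 7858747)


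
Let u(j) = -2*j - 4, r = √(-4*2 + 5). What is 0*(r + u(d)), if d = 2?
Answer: 0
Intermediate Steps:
r = I*√3 (r = √(-8 + 5) = √(-3) = I*√3 ≈ 1.732*I)
u(j) = -4 - 2*j
0*(r + u(d)) = 0*(I*√3 + (-4 - 2*2)) = 0*(I*√3 + (-4 - 4)) = 0*(I*√3 - 8) = 0*(-8 + I*√3) = 0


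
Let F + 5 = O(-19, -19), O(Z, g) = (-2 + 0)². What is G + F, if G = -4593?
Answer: -4594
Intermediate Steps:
O(Z, g) = 4 (O(Z, g) = (-2)² = 4)
F = -1 (F = -5 + 4 = -1)
G + F = -4593 - 1 = -4594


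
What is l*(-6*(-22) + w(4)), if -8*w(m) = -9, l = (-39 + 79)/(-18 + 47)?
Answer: 5325/29 ≈ 183.62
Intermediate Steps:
l = 40/29 ≈ 1.3793
w(m) = 9/8 (w(m) = -1/8*(-9) = 9/8)
l*(-6*(-22) + w(4)) = 40*(-6*(-22) + 9/8)/29 = 40*(132 + 9/8)/29 = (40/29)*(1065/8) = 5325/29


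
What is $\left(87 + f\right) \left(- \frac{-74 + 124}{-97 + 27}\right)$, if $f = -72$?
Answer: $\frac{75}{7} \approx 10.714$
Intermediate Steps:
$\left(87 + f\right) \left(- \frac{-74 + 124}{-97 + 27}\right) = \left(87 - 72\right) \left(- \frac{-74 + 124}{-97 + 27}\right) = 15 \left(- \frac{50}{-70}\right) = 15 \left(- \frac{50 \left(-1\right)}{70}\right) = 15 \left(\left(-1\right) \left(- \frac{5}{7}\right)\right) = 15 \cdot \frac{5}{7} = \frac{75}{7}$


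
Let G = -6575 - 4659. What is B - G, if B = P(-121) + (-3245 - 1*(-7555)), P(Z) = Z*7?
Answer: 14697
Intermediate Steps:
P(Z) = 7*Z
B = 3463 (B = 7*(-121) + (-3245 - 1*(-7555)) = -847 + (-3245 + 7555) = -847 + 4310 = 3463)
G = -11234
B - G = 3463 - 1*(-11234) = 3463 + 11234 = 14697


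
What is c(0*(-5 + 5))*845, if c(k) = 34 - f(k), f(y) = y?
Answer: 28730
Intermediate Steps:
c(k) = 34 - k
c(0*(-5 + 5))*845 = (34 - 0*(-5 + 5))*845 = (34 - 0*0)*845 = (34 - 1*0)*845 = (34 + 0)*845 = 34*845 = 28730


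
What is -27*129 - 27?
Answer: -3510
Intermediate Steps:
-27*129 - 27 = -3483 - 27 = -3510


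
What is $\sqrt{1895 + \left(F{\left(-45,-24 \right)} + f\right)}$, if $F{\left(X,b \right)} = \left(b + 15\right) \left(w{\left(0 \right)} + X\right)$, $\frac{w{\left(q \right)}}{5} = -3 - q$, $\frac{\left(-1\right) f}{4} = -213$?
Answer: $\sqrt{3287} \approx 57.332$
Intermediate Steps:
$f = 852$ ($f = \left(-4\right) \left(-213\right) = 852$)
$w{\left(q \right)} = -15 - 5 q$ ($w{\left(q \right)} = 5 \left(-3 - q\right) = -15 - 5 q$)
$F{\left(X,b \right)} = \left(-15 + X\right) \left(15 + b\right)$ ($F{\left(X,b \right)} = \left(b + 15\right) \left(\left(-15 - 0\right) + X\right) = \left(15 + b\right) \left(\left(-15 + 0\right) + X\right) = \left(15 + b\right) \left(-15 + X\right) = \left(-15 + X\right) \left(15 + b\right)$)
$\sqrt{1895 + \left(F{\left(-45,-24 \right)} + f\right)} = \sqrt{1895 + \left(\left(-225 - -360 + 15 \left(-45\right) - -1080\right) + 852\right)} = \sqrt{1895 + \left(\left(-225 + 360 - 675 + 1080\right) + 852\right)} = \sqrt{1895 + \left(540 + 852\right)} = \sqrt{1895 + 1392} = \sqrt{3287}$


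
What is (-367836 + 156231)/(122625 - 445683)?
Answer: 70535/107686 ≈ 0.65501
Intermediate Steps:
(-367836 + 156231)/(122625 - 445683) = -211605/(-323058) = -211605*(-1/323058) = 70535/107686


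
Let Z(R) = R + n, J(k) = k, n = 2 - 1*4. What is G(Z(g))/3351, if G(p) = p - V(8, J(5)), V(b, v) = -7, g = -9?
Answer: -4/3351 ≈ -0.0011937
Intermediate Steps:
n = -2 (n = 2 - 4 = -2)
Z(R) = -2 + R (Z(R) = R - 2 = -2 + R)
G(p) = 7 + p (G(p) = p - 1*(-7) = p + 7 = 7 + p)
G(Z(g))/3351 = (7 + (-2 - 9))/3351 = (7 - 11)*(1/3351) = -4*1/3351 = -4/3351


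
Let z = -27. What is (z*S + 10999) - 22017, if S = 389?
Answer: -21521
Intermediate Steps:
(z*S + 10999) - 22017 = (-27*389 + 10999) - 22017 = (-10503 + 10999) - 22017 = 496 - 22017 = -21521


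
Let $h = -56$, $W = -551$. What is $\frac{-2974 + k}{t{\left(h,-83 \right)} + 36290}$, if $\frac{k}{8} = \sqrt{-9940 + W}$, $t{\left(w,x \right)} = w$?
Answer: $- \frac{1487}{18117} + \frac{4 i \sqrt{10491}}{18117} \approx -0.082078 + 0.022614 i$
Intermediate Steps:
$k = 8 i \sqrt{10491}$ ($k = 8 \sqrt{-9940 - 551} = 8 \sqrt{-10491} = 8 i \sqrt{10491} \approx 819.4 i$)
$\frac{-2974 + k}{t{\left(h,-83 \right)} + 36290} = \frac{-2974 + 8 i \sqrt{10491}}{-56 + 36290} = \frac{-2974 + 8 i \sqrt{10491}}{36234} = \left(-2974 + 8 i \sqrt{10491}\right) \frac{1}{36234} = - \frac{1487}{18117} + \frac{4 i \sqrt{10491}}{18117}$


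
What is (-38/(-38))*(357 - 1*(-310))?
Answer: 667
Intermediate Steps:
(-38/(-38))*(357 - 1*(-310)) = (-38*(-1/38))*(357 + 310) = 1*667 = 667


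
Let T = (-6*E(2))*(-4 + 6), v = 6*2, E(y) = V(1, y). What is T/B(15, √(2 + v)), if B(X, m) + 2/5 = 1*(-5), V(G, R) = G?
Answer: 20/9 ≈ 2.2222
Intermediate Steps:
E(y) = 1
v = 12
B(X, m) = -27/5 (B(X, m) = -⅖ + 1*(-5) = -⅖ - 5 = -27/5)
T = -12 (T = (-6*1)*(-4 + 6) = -6*2 = -12)
T/B(15, √(2 + v)) = -12/(-27/5) = -12*(-5/27) = 20/9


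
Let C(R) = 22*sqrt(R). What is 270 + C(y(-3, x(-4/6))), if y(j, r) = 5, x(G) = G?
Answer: 270 + 22*sqrt(5) ≈ 319.19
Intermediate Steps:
270 + C(y(-3, x(-4/6))) = 270 + 22*sqrt(5)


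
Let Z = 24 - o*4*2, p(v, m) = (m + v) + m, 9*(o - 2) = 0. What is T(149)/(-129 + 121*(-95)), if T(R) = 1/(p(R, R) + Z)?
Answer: -1/5288920 ≈ -1.8907e-7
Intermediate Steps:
o = 2 (o = 2 + (⅑)*0 = 2 + 0 = 2)
p(v, m) = v + 2*m
Z = 8 (Z = 24 - 2*4*2 = 24 - 8*2 = 24 - 1*16 = 24 - 16 = 8)
T(R) = 1/(8 + 3*R) (T(R) = 1/((R + 2*R) + 8) = 1/(3*R + 8) = 1/(8 + 3*R))
T(149)/(-129 + 121*(-95)) = 1/((8 + 3*149)*(-129 + 121*(-95))) = 1/((8 + 447)*(-129 - 11495)) = 1/(455*(-11624)) = (1/455)*(-1/11624) = -1/5288920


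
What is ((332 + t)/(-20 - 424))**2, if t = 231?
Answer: 316969/197136 ≈ 1.6079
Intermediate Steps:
((332 + t)/(-20 - 424))**2 = ((332 + 231)/(-20 - 424))**2 = (563/(-444))**2 = (563*(-1/444))**2 = (-563/444)**2 = 316969/197136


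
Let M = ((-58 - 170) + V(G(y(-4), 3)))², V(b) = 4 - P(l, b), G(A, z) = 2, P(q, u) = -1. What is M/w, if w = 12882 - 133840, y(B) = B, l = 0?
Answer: -49729/120958 ≈ -0.41113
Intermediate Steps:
V(b) = 5 (V(b) = 4 - 1*(-1) = 4 + 1 = 5)
w = -120958
M = 49729 (M = ((-58 - 170) + 5)² = (-228 + 5)² = (-223)² = 49729)
M/w = 49729/(-120958) = 49729*(-1/120958) = -49729/120958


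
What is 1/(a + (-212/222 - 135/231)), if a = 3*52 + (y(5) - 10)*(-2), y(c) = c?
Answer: 8547/1405645 ≈ 0.0060805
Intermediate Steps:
a = 166 (a = 3*52 + (5 - 10)*(-2) = 156 - 5*(-2) = 156 + 10 = 166)
1/(a + (-212/222 - 135/231)) = 1/(166 + (-212/222 - 135/231)) = 1/(166 + (-212*1/222 - 135*1/231)) = 1/(166 + (-106/111 - 45/77)) = 1/(166 - 13157/8547) = 1/(1405645/8547) = 8547/1405645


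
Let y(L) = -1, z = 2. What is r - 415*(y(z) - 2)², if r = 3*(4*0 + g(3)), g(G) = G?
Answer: -3726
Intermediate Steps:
r = 9 (r = 3*(4*0 + 3) = 3*(0 + 3) = 3*3 = 9)
r - 415*(y(z) - 2)² = 9 - 415*(-1 - 2)² = 9 - 415*(-3)² = 9 - 415*9 = 9 - 3735 = -3726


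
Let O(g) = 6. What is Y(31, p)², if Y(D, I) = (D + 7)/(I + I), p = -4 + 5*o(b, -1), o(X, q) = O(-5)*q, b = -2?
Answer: 361/1156 ≈ 0.31228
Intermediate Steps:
o(X, q) = 6*q
p = -34 (p = -4 + 5*(6*(-1)) = -4 + 5*(-6) = -4 - 30 = -34)
Y(D, I) = (7 + D)/(2*I) (Y(D, I) = (7 + D)/((2*I)) = (7 + D)*(1/(2*I)) = (7 + D)/(2*I))
Y(31, p)² = ((½)*(7 + 31)/(-34))² = ((½)*(-1/34)*38)² = (-19/34)² = 361/1156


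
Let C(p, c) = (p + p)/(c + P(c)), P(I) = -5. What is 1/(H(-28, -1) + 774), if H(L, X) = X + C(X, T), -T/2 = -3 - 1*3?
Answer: 7/5409 ≈ 0.0012941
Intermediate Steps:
T = 12 (T = -2*(-3 - 1*3) = -2*(-3 - 3) = -2*(-6) = 12)
C(p, c) = 2*p/(-5 + c) (C(p, c) = (p + p)/(c - 5) = (2*p)/(-5 + c) = 2*p/(-5 + c))
H(L, X) = 9*X/7 (H(L, X) = X + 2*X/(-5 + 12) = X + 2*X/7 = 9*X/7)
1/(H(-28, -1) + 774) = 1/((9/7)*(-1) + 774) = 1/(-9/7 + 774) = 1/(5409/7) = 7/5409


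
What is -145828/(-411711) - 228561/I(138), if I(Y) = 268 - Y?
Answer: -94082120231/53522430 ≈ -1757.8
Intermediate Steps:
-145828/(-411711) - 228561/I(138) = -145828/(-411711) - 228561/(268 - 1*138) = -145828*(-1/411711) - 228561/(268 - 138) = 145828/411711 - 228561/130 = -94082120231/53522430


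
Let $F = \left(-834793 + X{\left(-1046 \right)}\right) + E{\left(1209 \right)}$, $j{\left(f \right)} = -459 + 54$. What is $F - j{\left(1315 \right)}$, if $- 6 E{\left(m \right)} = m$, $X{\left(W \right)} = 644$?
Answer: $- \frac{1667891}{2} \approx -8.3395 \cdot 10^{5}$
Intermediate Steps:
$E{\left(m \right)} = - \frac{m}{6}$
$j{\left(f \right)} = -405$
$F = - \frac{1668701}{2}$ ($F = \left(-834793 + 644\right) - \frac{403}{2} = -834149 - \frac{403}{2} = - \frac{1668701}{2} \approx -8.3435 \cdot 10^{5}$)
$F - j{\left(1315 \right)} = - \frac{1668701}{2} - -405 = - \frac{1668701}{2} + 405 = - \frac{1667891}{2}$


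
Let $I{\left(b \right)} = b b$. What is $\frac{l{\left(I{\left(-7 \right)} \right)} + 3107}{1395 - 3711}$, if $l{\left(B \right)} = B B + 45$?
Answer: $- \frac{1851}{772} \approx -2.3977$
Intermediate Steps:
$I{\left(b \right)} = b^{2}$
$l{\left(B \right)} = 45 + B^{2}$ ($l{\left(B \right)} = B^{2} + 45 = 45 + B^{2}$)
$\frac{l{\left(I{\left(-7 \right)} \right)} + 3107}{1395 - 3711} = \frac{\left(45 + \left(\left(-7\right)^{2}\right)^{2}\right) + 3107}{1395 - 3711} = \frac{\left(45 + 49^{2}\right) + 3107}{-2316} = \left(\left(45 + 2401\right) + 3107\right) \left(- \frac{1}{2316}\right) = \left(2446 + 3107\right) \left(- \frac{1}{2316}\right) = 5553 \left(- \frac{1}{2316}\right) = - \frac{1851}{772}$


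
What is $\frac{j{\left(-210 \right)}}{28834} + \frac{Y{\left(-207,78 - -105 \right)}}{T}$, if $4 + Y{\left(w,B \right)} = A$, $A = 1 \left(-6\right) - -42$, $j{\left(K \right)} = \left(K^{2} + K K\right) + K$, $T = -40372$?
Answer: $\frac{443926199}{145510781} \approx 3.0508$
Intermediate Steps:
$j{\left(K \right)} = K + 2 K^{2}$ ($j{\left(K \right)} = \left(K^{2} + K^{2}\right) + K = 2 K^{2} + K = K + 2 K^{2}$)
$A = 36$ ($A = -6 + 42 = 36$)
$Y{\left(w,B \right)} = 32$ ($Y{\left(w,B \right)} = -4 + 36 = 32$)
$\frac{j{\left(-210 \right)}}{28834} + \frac{Y{\left(-207,78 - -105 \right)}}{T} = \frac{\left(-210\right) \left(1 + 2 \left(-210\right)\right)}{28834} + \frac{32}{-40372} = - 210 \left(1 - 420\right) \frac{1}{28834} + 32 \left(- \frac{1}{40372}\right) = \left(-210\right) \left(-419\right) \frac{1}{28834} - \frac{8}{10093} = 87990 \cdot \frac{1}{28834} - \frac{8}{10093} = \frac{43995}{14417} - \frac{8}{10093} = \frac{443926199}{145510781}$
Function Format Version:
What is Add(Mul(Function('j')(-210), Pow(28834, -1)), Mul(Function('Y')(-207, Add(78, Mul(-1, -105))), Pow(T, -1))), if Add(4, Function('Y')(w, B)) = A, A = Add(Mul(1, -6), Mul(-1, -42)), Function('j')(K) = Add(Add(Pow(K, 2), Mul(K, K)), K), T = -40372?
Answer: Rational(443926199, 145510781) ≈ 3.0508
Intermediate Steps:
Function('j')(K) = Add(K, Mul(2, Pow(K, 2))) (Function('j')(K) = Add(Add(Pow(K, 2), Pow(K, 2)), K) = Add(Mul(2, Pow(K, 2)), K) = Add(K, Mul(2, Pow(K, 2))))
A = 36 (A = Add(-6, 42) = 36)
Function('Y')(w, B) = 32 (Function('Y')(w, B) = Add(-4, 36) = 32)
Add(Mul(Function('j')(-210), Pow(28834, -1)), Mul(Function('Y')(-207, Add(78, Mul(-1, -105))), Pow(T, -1))) = Add(Mul(Mul(-210, Add(1, Mul(2, -210))), Pow(28834, -1)), Mul(32, Pow(-40372, -1))) = Add(Mul(Mul(-210, Add(1, -420)), Rational(1, 28834)), Mul(32, Rational(-1, 40372))) = Add(Mul(Mul(-210, -419), Rational(1, 28834)), Rational(-8, 10093)) = Add(Mul(87990, Rational(1, 28834)), Rational(-8, 10093)) = Add(Rational(43995, 14417), Rational(-8, 10093)) = Rational(443926199, 145510781)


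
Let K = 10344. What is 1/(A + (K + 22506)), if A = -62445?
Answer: -1/29595 ≈ -3.3789e-5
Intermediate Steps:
1/(A + (K + 22506)) = 1/(-62445 + (10344 + 22506)) = 1/(-62445 + 32850) = 1/(-29595) = -1/29595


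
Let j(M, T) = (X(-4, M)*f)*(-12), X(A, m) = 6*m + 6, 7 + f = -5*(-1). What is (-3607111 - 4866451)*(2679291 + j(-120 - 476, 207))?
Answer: -21977123612382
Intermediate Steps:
f = -2 (f = -7 - 5*(-1) = -7 + 5 = -2)
X(A, m) = 6 + 6*m
j(M, T) = 144 + 144*M (j(M, T) = ((6 + 6*M)*(-2))*(-12) = (-12 - 12*M)*(-12) = 144 + 144*M)
(-3607111 - 4866451)*(2679291 + j(-120 - 476, 207)) = (-3607111 - 4866451)*(2679291 + (144 + 144*(-120 - 476))) = -8473562*(2679291 + (144 + 144*(-596))) = -8473562*(2679291 + (144 - 85824)) = -8473562*(2679291 - 85680) = -8473562*2593611 = -21977123612382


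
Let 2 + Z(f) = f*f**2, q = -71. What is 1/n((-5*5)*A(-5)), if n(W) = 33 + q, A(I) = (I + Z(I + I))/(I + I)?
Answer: -1/38 ≈ -0.026316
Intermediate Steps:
Z(f) = -2 + f**3 (Z(f) = -2 + f*f**2 = -2 + f**3)
A(I) = (-2 + I + 8*I**3)/(2*I) (A(I) = (I + (-2 + (I + I)**3))/(I + I) = (I + (-2 + (2*I)**3))/((2*I)) = (I + (-2 + 8*I**3))*(1/(2*I)) = (-2 + I + 8*I**3)*(1/(2*I)) = (-2 + I + 8*I**3)/(2*I))
n(W) = -38 (n(W) = 33 - 71 = -38)
1/n((-5*5)*A(-5)) = 1/(-38) = -1/38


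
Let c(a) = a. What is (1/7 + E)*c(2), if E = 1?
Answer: 16/7 ≈ 2.2857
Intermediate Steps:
(1/7 + E)*c(2) = (1/7 + 1)*2 = (⅐ + 1)*2 = (8/7)*2 = 16/7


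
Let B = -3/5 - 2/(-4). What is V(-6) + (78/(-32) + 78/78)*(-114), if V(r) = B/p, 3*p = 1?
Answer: 6543/40 ≈ 163.57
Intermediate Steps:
B = -⅒ (B = -3*⅕ - 2*(-¼) = -⅗ + ½ = -⅒ ≈ -0.10000)
p = ⅓ (p = (⅓)*1 = ⅓ ≈ 0.33333)
V(r) = -3/10 (V(r) = -1/(10*⅓) = -⅒*3 = -3/10)
V(-6) + (78/(-32) + 78/78)*(-114) = -3/10 + (78/(-32) + 78/78)*(-114) = -3/10 + (78*(-1/32) + 78*(1/78))*(-114) = -3/10 + (-39/16 + 1)*(-114) = -3/10 - 23/16*(-114) = -3/10 + 1311/8 = 6543/40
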